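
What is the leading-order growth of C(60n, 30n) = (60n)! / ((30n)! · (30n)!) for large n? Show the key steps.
C(60n, 30n) ~ (4)^(30n) · sqrt(1/(π·30n))

Write N = 30n. Apply Stirling to each factorial:
  (2N)! ~ sqrt(2π·2N) · (2N/e)^(2N),
  N! ~ sqrt(2π N) · (N/e)^N,
  (1N)! ~ sqrt(2π·1N) · (1N/e)^(1N).
The exponential factors combine to (2N)^(2N) / (N^N · (1N)^(1N)) = 2^(2N)/1^(1N) = (2^2/1^1)^N = (4)^N.
The square-root prefactors combine to sqrt(2π·2N) / (sqrt(2π N)·sqrt(2π·1N)) = sqrt(2 / (2π·1·N)) = sqrt(1/(π·30n)).
Substituting N = 30n: C(60n, 30n) ~ (4)^(30n) · sqrt(1/(π·30n)).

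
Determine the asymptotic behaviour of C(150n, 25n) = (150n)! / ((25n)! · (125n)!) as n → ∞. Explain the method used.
C(150n, 25n) ~ (46656/3125)^(25n) · sqrt(3/(5π·25n))

Write N = 25n. Apply Stirling to each factorial:
  (6N)! ~ sqrt(2π·6N) · (6N/e)^(6N),
  N! ~ sqrt(2π N) · (N/e)^N,
  (5N)! ~ sqrt(2π·5N) · (5N/e)^(5N).
The exponential factors combine to (6N)^(6N) / (N^N · (5N)^(5N)) = 6^(6N)/5^(5N) = (6^6/5^5)^N = (46656/3125)^N.
The square-root prefactors combine to sqrt(2π·6N) / (sqrt(2π N)·sqrt(2π·5N)) = sqrt(6 / (2π·5·N)) = sqrt(3/(5π·25n)).
Substituting N = 25n: C(150n, 25n) ~ (46656/3125)^(25n) · sqrt(3/(5π·25n)).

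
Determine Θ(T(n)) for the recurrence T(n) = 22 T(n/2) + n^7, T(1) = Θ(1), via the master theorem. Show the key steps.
T(n) = Θ(n^7)

log_2 22 ≈ 4.459. f(n) = n^7 dominates n^(log_2 22) since 7 > 4.459, and the regularity condition a·f(n/b) = 22·(n/2)^7 = (22/128)·n^7 ≤ c·f(n) holds with c = 22/128 ≈ 0.172 < 1. So this is Case 3: T(n) = Θ(f(n)) = Θ(n^7).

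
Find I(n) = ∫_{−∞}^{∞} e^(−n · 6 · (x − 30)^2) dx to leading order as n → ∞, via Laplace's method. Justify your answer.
I(n) = sqrt(π/(6n))

Here φ(x) = 6 · (x − 30)^2 has its unique minimum at x* = 30 with φ(x*) = 0 and φ''(x*) = 12. Laplace's method gives
  I(n) ~ e^(−n φ(x*)) · sqrt(2π / (n · φ''(x*))) = sqrt(2π / (12n)) = sqrt(π/(6n)).
This is exact: substituting u = (x − 30)·sqrt(6n) gives I(n) = (1/sqrt(6n)) ∫_{−∞}^{∞} e^(−u^2) du = sqrt(π/(6n)).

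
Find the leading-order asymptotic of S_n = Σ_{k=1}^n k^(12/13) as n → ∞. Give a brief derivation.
S_n ~ (13/25) · n^(25/13)

Integral comparison: Σ_{k=1}^n k^(12/13) = ∫_0^n x^(12/13) dx + O(n^(12/13)). The integral is n^(1 + 12/13) / (1 + 12/13) = n^((12+13)/13) / ((12+13)/13) = (13/25) · n^(25/13).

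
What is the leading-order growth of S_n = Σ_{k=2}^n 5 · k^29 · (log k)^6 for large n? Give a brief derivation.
S_n ~ n^30 · (log n)^6 / 6

By integral comparison, S_n = ∫_1^n 5 · x^29 · (log x)^6 dx + O(n^29 · (log n)^6). For the integral, the leading term of ∫_1^n x^29 (log x)^6 dx is n^30/30 · (log n)^6 (by repeated integration by parts; each step lowers the log-exponent and produces a relatively O(1/log n) correction). Hence S_n ~ n^30 · (log n)^6 / 6.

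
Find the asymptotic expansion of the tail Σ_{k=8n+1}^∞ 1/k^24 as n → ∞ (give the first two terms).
Σ_{k>8n} 1/k^24 = 1/(23 · (8n)^23) − 1/(2 · (8n)^24) + O(1/(8n)^25)

Compare to the integral: ∫_{8n}^∞ x^(−24) dx = [−x^(−23)/23]_{8n}^∞ = 1/((24−1)·(8n)^23). The Euler-Maclaurin correction adds −f(8n)/2 = −1/(2·(8n)^24). Euler-Maclaurin then gives
  Σ_{k>8n} 1/k^24 = ∫_{8n}^∞ dx/x^24 − 1/(2·(8n)^24) + O(1/(8n)^25).
(Equivalently this is ζ(24) − Σ_{k≤8n} 1/k^24.)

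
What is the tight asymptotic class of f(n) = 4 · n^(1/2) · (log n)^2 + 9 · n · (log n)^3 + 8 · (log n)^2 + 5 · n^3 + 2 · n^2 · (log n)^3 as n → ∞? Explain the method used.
f(n) ∈ Θ(n^3)

Compare the terms by growth order. For large n, n^a · (log n)^b dominates n^a' · (log n)^b' iff a > a', or (a = a' and b > b'). Ranking the 5 terms shows the dominant one is 5 · n^3. Hence f(n) ∈ Θ(n^3).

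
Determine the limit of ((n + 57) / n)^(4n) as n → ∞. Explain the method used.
lim = e^228

Rewrite as (1 + 57/n)^(4n). By the standard limit (1 + x/n)^n → e^x, we have (1 + 57/n)^n → e^57, and raising to the 4th power gives e^228.
More precisely, ln[(1 + 57/n)^(4n)] = 4n · ln(1 + 57/n) = 4n · (57/n + O(1/n^2)) = 228 + O(1/n) → 228.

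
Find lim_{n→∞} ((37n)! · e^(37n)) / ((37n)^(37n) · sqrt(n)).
lim = sqrt(2π·37)

Stirling: (37n)! ~ sqrt(2π·37n) · (37n/e)^(37n). Hence
  (37n)! · e^(37n) / (37n)^(37n) ~ sqrt(2π·37n).
Dividing by sqrt(n): sqrt(2π·37n) / sqrt(n) = sqrt(2π·37) · n^((1−1)/2), so the limit is sqrt(2π·37).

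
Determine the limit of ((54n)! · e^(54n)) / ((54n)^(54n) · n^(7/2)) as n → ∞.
lim = 0

Stirling: (54n)! ~ sqrt(2π·54n) · (54n/e)^(54n). Hence
  (54n)! · e^(54n) / (54n)^(54n) ~ sqrt(2π·54n).
Dividing by n^(7/2): sqrt(2π·54n) / n^(7/2) = sqrt(2π·54) · n^((1−7)/2), so the expression behaves like sqrt(2π·54) · n^((1−7)/2) → 0.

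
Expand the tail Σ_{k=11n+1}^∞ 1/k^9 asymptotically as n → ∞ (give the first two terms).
Σ_{k>11n} 1/k^9 = 1/(8 · (11n)^8) − 1/(2 · (11n)^9) + O(1/(11n)^10)

Compare to the integral: ∫_{11n}^∞ x^(−9) dx = [−x^(−8)/8]_{11n}^∞ = 1/((9−1)·(11n)^8). The Euler-Maclaurin correction adds −f(11n)/2 = −1/(2·(11n)^9). Euler-Maclaurin then gives
  Σ_{k>11n} 1/k^9 = ∫_{11n}^∞ dx/x^9 − 1/(2·(11n)^9) + O(1/(11n)^10).
(Equivalently this is ζ(9) − Σ_{k≤11n} 1/k^9.)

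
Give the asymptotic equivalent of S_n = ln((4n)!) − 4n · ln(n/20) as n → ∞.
S_n ~ 4n · (ln 80 − 1) + O(ln n)

Stirling: ln((4n)!) = 4n ln(4n) − 4n + O(ln n).
  S_n = 4n ln(4n) − 4n − 4n ln(n/20) + O(ln n)
      = 4n ln(4n) − 4n ln n + 4n ln 20 − 4n + O(ln n)
      = 4n ln 4 + 4n ln 20 − 4n + O(ln n)
      = 4n (ln 80 − 1) + O(ln n).
Numerically ln(80) − 1 ≈ 3.3820.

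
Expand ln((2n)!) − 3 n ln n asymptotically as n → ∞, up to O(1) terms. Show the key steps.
ln((2n)!) − 3 n ln n = −n ln n + 2(ln 2 − 1) n + (1/2) ln(2π·2n) + O(1/n)

Stirling: ln((2n)!) = 2n ln(2n) − 2n + (1/2) ln(2π·2n) + O(1/n).
Expand 2n ln(2n) = 2n (ln n + ln 2) = 2n ln n + 2n ln 2.
Subtract 3n ln n: leading term is (2 − 3) n ln n = −n ln n. The next term is 2n ln 2 − 2n = 2(ln 2 − 1) n. Then the (1/2) ln(2π·2n) correction.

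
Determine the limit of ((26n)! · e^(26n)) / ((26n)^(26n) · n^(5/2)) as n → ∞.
lim = 0

Stirling: (26n)! ~ sqrt(2π·26n) · (26n/e)^(26n). Hence
  (26n)! · e^(26n) / (26n)^(26n) ~ sqrt(2π·26n).
Dividing by n^(5/2): sqrt(2π·26n) / n^(5/2) = sqrt(2π·26) · n^((1−5)/2), so the expression behaves like sqrt(2π·26) · n^((1−5)/2) → 0.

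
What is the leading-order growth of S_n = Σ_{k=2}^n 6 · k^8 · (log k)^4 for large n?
S_n ~ 2 · n^9 · (log n)^4 / 3

By integral comparison, S_n = ∫_1^n 6 · x^8 · (log x)^4 dx + O(n^8 · (log n)^4). For the integral, the leading term of ∫_1^n x^8 (log x)^4 dx is n^9/9 · (log n)^4 (by repeated integration by parts; each step lowers the log-exponent and produces a relatively O(1/log n) correction). Hence S_n ~ 2 · n^9 · (log n)^4 / 3.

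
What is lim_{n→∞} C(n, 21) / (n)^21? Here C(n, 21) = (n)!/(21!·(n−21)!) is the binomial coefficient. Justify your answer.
lim = 1/21! = 1/51090942171709440000

With N = n → ∞: C(N, 21) / N^21 = [N(N−1)…(N−20)] / (21! · N^21) = (1/21!) · 1 · (1 − 1/n) · … · (1 − 20/n). Each factor → 1 as N → ∞, so the limit is 1/21! = 1/51090942171709440000.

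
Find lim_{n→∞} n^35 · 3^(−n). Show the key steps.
lim = 0

Exponentials with base > 1 dominate every fixed polynomial: for any fixed c, n^c / 3^n → 0 as n → ∞ (e.g. by the ratio test, or by writing 3^n = e^(n ln 3) and noting e^(n ln 3) / n^c → ∞). Hence n^35 · 3^(−n) = n^35 / 3^n → 0.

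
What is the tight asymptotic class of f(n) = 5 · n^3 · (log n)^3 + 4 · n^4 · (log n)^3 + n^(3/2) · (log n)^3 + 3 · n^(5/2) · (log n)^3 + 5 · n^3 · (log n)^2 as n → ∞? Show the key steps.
f(n) ∈ Θ(n^4 · (log n)^3)

Compare the terms by growth order. For large n, n^a · (log n)^b dominates n^a' · (log n)^b' iff a > a', or (a = a' and b > b'). Ranking the 5 terms shows the dominant one is 4 · n^4 · (log n)^3. Hence f(n) ∈ Θ(n^4 · (log n)^3).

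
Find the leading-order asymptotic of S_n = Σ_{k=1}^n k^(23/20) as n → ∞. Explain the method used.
S_n ~ (20/43) · n^(43/20)

Integral comparison: Σ_{k=1}^n k^(23/20) = ∫_0^n x^(23/20) dx + O(n^(23/20)). The integral is n^(1 + 23/20) / (1 + 23/20) = n^((23+20)/20) / ((23+20)/20) = (20/43) · n^(43/20).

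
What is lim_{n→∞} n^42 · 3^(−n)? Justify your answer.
lim = 0

Exponentials with base > 1 dominate every fixed polynomial: for any fixed c, n^c / 3^n → 0 as n → ∞ (e.g. by the ratio test, or by writing 3^n = e^(n ln 3) and noting e^(n ln 3) / n^c → ∞). Hence n^42 · 3^(−n) = n^42 / 3^n → 0.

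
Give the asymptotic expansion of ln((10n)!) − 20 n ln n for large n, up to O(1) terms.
ln((10n)!) − 20 n ln n = −10 n ln n + 10(ln 10 − 1) n + (1/2) ln(2π·10n) + O(1/n)

Stirling: ln((10n)!) = 10n ln(10n) − 10n + (1/2) ln(2π·10n) + O(1/n).
Expand 10n ln(10n) = 10n (ln n + ln 10) = 10n ln n + 10n ln 10.
Subtract 20n ln n: leading term is (10 − 20) n ln n = −10 n ln n. The next term is 10n ln 10 − 10n = 10(ln 10 − 1) n. Then the (1/2) ln(2π·10n) correction.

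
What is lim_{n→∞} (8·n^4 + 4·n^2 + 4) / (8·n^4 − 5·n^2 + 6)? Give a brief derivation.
lim = 8/8 = 1

For large n the leading n^4 terms dominate both numerator and denominator. Dividing top and bottom by n^4, every other term tends to 0, leaving 8/8 = 1.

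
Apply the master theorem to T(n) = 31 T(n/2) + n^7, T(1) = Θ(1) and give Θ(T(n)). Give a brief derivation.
T(n) = Θ(n^7)

log_2 31 ≈ 4.954. f(n) = n^7 dominates n^(log_2 31) since 7 > 4.954, and the regularity condition a·f(n/b) = 31·(n/2)^7 = (31/128)·n^7 ≤ c·f(n) holds with c = 31/128 ≈ 0.242 < 1. So this is Case 3: T(n) = Θ(f(n)) = Θ(n^7).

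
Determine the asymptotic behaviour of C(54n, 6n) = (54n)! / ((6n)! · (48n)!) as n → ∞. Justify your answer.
C(54n, 6n) ~ (387420489/16777216)^(6n) · sqrt(9/(16π·6n))

Write N = 6n. Apply Stirling to each factorial:
  (9N)! ~ sqrt(2π·9N) · (9N/e)^(9N),
  N! ~ sqrt(2π N) · (N/e)^N,
  (8N)! ~ sqrt(2π·8N) · (8N/e)^(8N).
The exponential factors combine to (9N)^(9N) / (N^N · (8N)^(8N)) = 9^(9N)/8^(8N) = (9^9/8^8)^N = (387420489/16777216)^N.
The square-root prefactors combine to sqrt(2π·9N) / (sqrt(2π N)·sqrt(2π·8N)) = sqrt(9 / (2π·8·N)) = sqrt(9/(16π·6n)).
Substituting N = 6n: C(54n, 6n) ~ (387420489/16777216)^(6n) · sqrt(9/(16π·6n)).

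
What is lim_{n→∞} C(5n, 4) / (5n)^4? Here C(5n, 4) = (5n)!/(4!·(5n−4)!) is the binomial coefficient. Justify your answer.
lim = 1/4! = 1/24

With N = 5n → ∞: C(N, 4) / N^4 = [N(N−1)…(N−3)] / (4! · N^4) = (1/4!) · 1 · (1 − 1/(5n)) · (1 − 2/(5n)) · (1 − 3/(5n)). Each factor → 1 as N → ∞, so the limit is 1/4! = 1/24.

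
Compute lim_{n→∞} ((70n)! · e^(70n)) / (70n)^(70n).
lim = ∞

Stirling: (70n)! ~ sqrt(2π·70n) · (70n/e)^(70n). Hence
  (70n)! · e^(70n) / (70n)^(70n) ~ sqrt(2π·70n) = sqrt(2π·70) · sqrt(n) → ∞.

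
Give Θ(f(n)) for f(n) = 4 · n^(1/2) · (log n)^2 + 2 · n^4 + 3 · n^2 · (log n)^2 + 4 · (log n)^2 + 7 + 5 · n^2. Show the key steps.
f(n) ∈ Θ(n^4)

Compare the terms by growth order. For large n, n^a · (log n)^b dominates n^a' · (log n)^b' iff a > a', or (a = a' and b > b'). Ranking the 6 terms shows the dominant one is 2 · n^4. Hence f(n) ∈ Θ(n^4).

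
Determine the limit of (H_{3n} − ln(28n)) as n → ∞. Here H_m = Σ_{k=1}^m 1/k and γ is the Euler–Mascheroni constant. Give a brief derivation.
lim = ln(3/28) + γ

By Euler-Maclaurin, H_m = ln m + γ + O(1/m). So
  H_{3n} − ln(28n) = ln(3n) + γ − ln(28n) + O(1/n)
                       = ln(3/28) + γ + O(1/n).
Hence the limit is ln(3/28) + γ.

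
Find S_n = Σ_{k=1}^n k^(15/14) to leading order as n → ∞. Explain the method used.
S_n ~ (14/29) · n^(29/14)

Integral comparison: Σ_{k=1}^n k^(15/14) = ∫_0^n x^(15/14) dx + O(n^(15/14)). The integral is n^(1 + 15/14) / (1 + 15/14) = n^((15+14)/14) / ((15+14)/14) = (14/29) · n^(29/14).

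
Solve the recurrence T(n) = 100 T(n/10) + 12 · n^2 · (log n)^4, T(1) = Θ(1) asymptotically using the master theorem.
T(n) = Θ(n^2 · (log n)^5)

Here log_10 100 = 2 and f(n) = 12 · n^2 · (log n)^4 = Θ(n^(log_10 100) · (log n)^4). This is the extended Case 2 of the master theorem (f matches the critical exponent up to log factors), giving T(n) = Θ(n^(log_10 100) · (log n)^(4+1)) = Θ(n^2 · (log n)^5).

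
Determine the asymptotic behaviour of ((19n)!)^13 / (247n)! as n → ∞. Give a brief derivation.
((19n)!)^13/(247n)! ~ ((2π·19n)^(12/2) / sqrt(13)) · 13^(−13·19n)  →  0

Write N = 19n. Stirling: N! ~ sqrt(2π N)(N/e)^N and (13N)! ~ sqrt(2π·13N)·(13N/e)^(13N).
  (N!)^13/(13N)! ~ (2π N)^(13/2) (N/e)^(13N) / [sqrt(2π·13N) (13N/e)^(13N)]
     = (2π N)^(13/2) / sqrt(2π·13N) · (N/(13N))^(13N)
     = (2π N)^((13−1)/2) / sqrt(13) · 13^(−13N).
Since 13^13 > 1, the factor 13^(−13N) decays exponentially, so the ratio → 0. Substituting N = 19n gives the stated form.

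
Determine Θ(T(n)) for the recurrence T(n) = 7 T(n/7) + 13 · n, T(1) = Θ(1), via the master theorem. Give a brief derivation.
T(n) = Θ(n log n)

log_7 7 = 1, and f(n) = 13 · n = Θ(n^(log_7 7)). This is Case 2 of the master theorem: T(n) = Θ(f(n) · log n) = Θ(n log n).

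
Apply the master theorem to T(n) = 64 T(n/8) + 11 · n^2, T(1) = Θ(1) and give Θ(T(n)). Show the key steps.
T(n) = Θ(n^2 log n)

log_8 64 = 2, and f(n) = 11 · n^2 = Θ(n^(log_8 64)). This is Case 2 of the master theorem: T(n) = Θ(f(n) · log n) = Θ(n^2 log n).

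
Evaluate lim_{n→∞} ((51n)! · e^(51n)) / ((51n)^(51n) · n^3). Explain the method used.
lim = 0

Stirling: (51n)! ~ sqrt(2π·51n) · (51n/e)^(51n). Hence
  (51n)! · e^(51n) / (51n)^(51n) ~ sqrt(2π·51n).
Dividing by n^3: sqrt(2π·51n) / n^3 = sqrt(2π·51) · n^((1−6)/2), so the expression behaves like sqrt(2π·51) · n^((1−6)/2) → 0.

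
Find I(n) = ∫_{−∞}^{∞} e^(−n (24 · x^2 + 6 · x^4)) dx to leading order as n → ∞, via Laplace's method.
I(n) ~ sqrt(π/(24n))

φ(x) = 24 · x^2 + 6 · x^4 has its unique global minimum at x* = 0 (since φ'(x) = 48x + 24x^3 = 0 only at x = 0 for real x with both coefficients positive, and φ → ∞ as |x| → ∞). At x* = 0, φ(0) = 0 and φ''(0) = 48. Laplace's method then gives
  I(n) ~ sqrt(2π / (n · φ''(0))) · e^(−n φ(0)) = sqrt(2π / (48n)) = sqrt(π/(24n)).
The 6 · x^4 term contributes only at subleading order (an O(1/n) relative correction).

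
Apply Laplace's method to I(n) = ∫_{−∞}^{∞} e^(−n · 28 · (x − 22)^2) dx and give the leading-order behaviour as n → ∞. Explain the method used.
I(n) = sqrt(π/(28n))

Here φ(x) = 28 · (x − 22)^2 has its unique minimum at x* = 22 with φ(x*) = 0 and φ''(x*) = 56. Laplace's method gives
  I(n) ~ e^(−n φ(x*)) · sqrt(2π / (n · φ''(x*))) = sqrt(2π / (56n)) = sqrt(π/(28n)).
This is exact: substituting u = (x − 22)·sqrt(28n) gives I(n) = (1/sqrt(28n)) ∫_{−∞}^{∞} e^(−u^2) du = sqrt(π/(28n)).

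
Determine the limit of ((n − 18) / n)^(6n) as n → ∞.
lim = e^(−108)

Rewrite as (1 − 18/n)^(6n). By the standard limit (1 + x/n)^n → e^x, we have (1 − 18/n)^n → e^(−18), and raising to the 6th power gives e^(−108).
More precisely, ln[(1 − 18/n)^(6n)] = 6n · ln(1 − 18/n) = 6n · (-18/n + O(1/n^2)) = -108 + O(1/n) → -108.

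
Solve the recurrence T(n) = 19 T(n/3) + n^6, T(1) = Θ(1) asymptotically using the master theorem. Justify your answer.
T(n) = Θ(n^6)

log_3 19 ≈ 2.680. f(n) = n^6 dominates n^(log_3 19) since 6 > 2.680, and the regularity condition a·f(n/b) = 19·(n/3)^6 = (19/729)·n^6 ≤ c·f(n) holds with c = 19/729 ≈ 0.0261 < 1. So this is Case 3: T(n) = Θ(f(n)) = Θ(n^6).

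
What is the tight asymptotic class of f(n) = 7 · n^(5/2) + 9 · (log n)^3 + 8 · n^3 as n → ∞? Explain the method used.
f(n) ∈ Θ(n^3)

Compare the terms by growth order. For large n, n^a · (log n)^b dominates n^a' · (log n)^b' iff a > a', or (a = a' and b > b'). Ranking the 3 terms shows the dominant one is 8 · n^3. Hence f(n) ∈ Θ(n^3).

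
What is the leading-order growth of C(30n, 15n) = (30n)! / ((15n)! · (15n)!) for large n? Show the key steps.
C(30n, 15n) ~ (4)^(15n) · sqrt(1/(π·15n))

Write N = 15n. Apply Stirling to each factorial:
  (2N)! ~ sqrt(2π·2N) · (2N/e)^(2N),
  N! ~ sqrt(2π N) · (N/e)^N,
  (1N)! ~ sqrt(2π·1N) · (1N/e)^(1N).
The exponential factors combine to (2N)^(2N) / (N^N · (1N)^(1N)) = 2^(2N)/1^(1N) = (2^2/1^1)^N = (4)^N.
The square-root prefactors combine to sqrt(2π·2N) / (sqrt(2π N)·sqrt(2π·1N)) = sqrt(2 / (2π·1·N)) = sqrt(1/(π·15n)).
Substituting N = 15n: C(30n, 15n) ~ (4)^(15n) · sqrt(1/(π·15n)).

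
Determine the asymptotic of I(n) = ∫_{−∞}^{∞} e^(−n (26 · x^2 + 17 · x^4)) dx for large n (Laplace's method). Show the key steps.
I(n) ~ sqrt(π/(26n))

φ(x) = 26 · x^2 + 17 · x^4 has its unique global minimum at x* = 0 (since φ'(x) = 52x + 68x^3 = 0 only at x = 0 for real x with both coefficients positive, and φ → ∞ as |x| → ∞). At x* = 0, φ(0) = 0 and φ''(0) = 52. Laplace's method then gives
  I(n) ~ sqrt(2π / (n · φ''(0))) · e^(−n φ(0)) = sqrt(2π / (52n)) = sqrt(π/(26n)).
The 17 · x^4 term contributes only at subleading order (an O(1/n) relative correction).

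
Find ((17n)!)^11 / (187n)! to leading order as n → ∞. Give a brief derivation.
((17n)!)^11/(187n)! ~ ((2π·17n)^(10/2) / sqrt(11)) · 11^(−11·17n)  →  0

Write N = 17n. Stirling: N! ~ sqrt(2π N)(N/e)^N and (11N)! ~ sqrt(2π·11N)·(11N/e)^(11N).
  (N!)^11/(11N)! ~ (2π N)^(11/2) (N/e)^(11N) / [sqrt(2π·11N) (11N/e)^(11N)]
     = (2π N)^(11/2) / sqrt(2π·11N) · (N/(11N))^(11N)
     = (2π N)^((11−1)/2) / sqrt(11) · 11^(−11N).
Since 11^11 > 1, the factor 11^(−11N) decays exponentially, so the ratio → 0. Substituting N = 17n gives the stated form.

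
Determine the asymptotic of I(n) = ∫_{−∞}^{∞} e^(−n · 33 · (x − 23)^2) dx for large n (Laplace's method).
I(n) = sqrt(π/(33n))

Here φ(x) = 33 · (x − 23)^2 has its unique minimum at x* = 23 with φ(x*) = 0 and φ''(x*) = 66. Laplace's method gives
  I(n) ~ e^(−n φ(x*)) · sqrt(2π / (n · φ''(x*))) = sqrt(2π / (66n)) = sqrt(π/(33n)).
This is exact: substituting u = (x − 23)·sqrt(33n) gives I(n) = (1/sqrt(33n)) ∫_{−∞}^{∞} e^(−u^2) du = sqrt(π/(33n)).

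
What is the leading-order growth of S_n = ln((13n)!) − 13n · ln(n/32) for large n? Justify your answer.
S_n ~ 13n · (ln 416 − 1) + O(ln n)

Stirling: ln((13n)!) = 13n ln(13n) − 13n + O(ln n).
  S_n = 13n ln(13n) − 13n − 13n ln(n/32) + O(ln n)
      = 13n ln(13n) − 13n ln n + 13n ln 32 − 13n + O(ln n)
      = 13n ln 13 + 13n ln 32 − 13n + O(ln n)
      = 13n (ln 416 − 1) + O(ln n).
Numerically ln(416) − 1 ≈ 5.0307.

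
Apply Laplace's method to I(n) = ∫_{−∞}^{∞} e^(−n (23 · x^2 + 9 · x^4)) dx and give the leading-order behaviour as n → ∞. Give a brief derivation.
I(n) ~ sqrt(π/(23n))

φ(x) = 23 · x^2 + 9 · x^4 has its unique global minimum at x* = 0 (since φ'(x) = 46x + 36x^3 = 0 only at x = 0 for real x with both coefficients positive, and φ → ∞ as |x| → ∞). At x* = 0, φ(0) = 0 and φ''(0) = 46. Laplace's method then gives
  I(n) ~ sqrt(2π / (n · φ''(0))) · e^(−n φ(0)) = sqrt(2π / (46n)) = sqrt(π/(23n)).
The 9 · x^4 term contributes only at subleading order (an O(1/n) relative correction).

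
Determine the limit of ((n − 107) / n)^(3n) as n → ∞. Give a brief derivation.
lim = e^(−321)

Rewrite as (1 − 107/n)^(3n). By the standard limit (1 + x/n)^n → e^x, we have (1 − 107/n)^n → e^(−107), and raising to the 3rd power gives e^(−321).
More precisely, ln[(1 − 107/n)^(3n)] = 3n · ln(1 − 107/n) = 3n · (-107/n + O(1/n^2)) = -321 + O(1/n) → -321.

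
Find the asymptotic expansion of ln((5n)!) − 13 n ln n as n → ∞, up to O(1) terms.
ln((5n)!) − 13 n ln n = −8 n ln n + 5(ln 5 − 1) n + (1/2) ln(2π·5n) + O(1/n)

Stirling: ln((5n)!) = 5n ln(5n) − 5n + (1/2) ln(2π·5n) + O(1/n).
Expand 5n ln(5n) = 5n (ln n + ln 5) = 5n ln n + 5n ln 5.
Subtract 13n ln n: leading term is (5 − 13) n ln n = −8 n ln n. The next term is 5n ln 5 − 5n = 5(ln 5 − 1) n. Then the (1/2) ln(2π·5n) correction.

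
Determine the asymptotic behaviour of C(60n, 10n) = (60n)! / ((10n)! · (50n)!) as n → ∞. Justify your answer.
C(60n, 10n) ~ (46656/3125)^(10n) · sqrt(3/(5π·10n))

Write N = 10n. Apply Stirling to each factorial:
  (6N)! ~ sqrt(2π·6N) · (6N/e)^(6N),
  N! ~ sqrt(2π N) · (N/e)^N,
  (5N)! ~ sqrt(2π·5N) · (5N/e)^(5N).
The exponential factors combine to (6N)^(6N) / (N^N · (5N)^(5N)) = 6^(6N)/5^(5N) = (6^6/5^5)^N = (46656/3125)^N.
The square-root prefactors combine to sqrt(2π·6N) / (sqrt(2π N)·sqrt(2π·5N)) = sqrt(6 / (2π·5·N)) = sqrt(3/(5π·10n)).
Substituting N = 10n: C(60n, 10n) ~ (46656/3125)^(10n) · sqrt(3/(5π·10n)).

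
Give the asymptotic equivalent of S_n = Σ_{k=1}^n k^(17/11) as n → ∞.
S_n ~ (11/28) · n^(28/11)

Integral comparison: Σ_{k=1}^n k^(17/11) = ∫_0^n x^(17/11) dx + O(n^(17/11)). The integral is n^(1 + 17/11) / (1 + 17/11) = n^((17+11)/11) / ((17+11)/11) = (11/28) · n^(28/11).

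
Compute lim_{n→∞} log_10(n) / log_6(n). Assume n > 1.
lim = ln(6) / ln(10) = log_10(6)

Change of base: log_10(n) = ln n / ln 10 and log_6(n) = ln n / ln 6. The ratio is (ln n / ln 10) · (ln 6 / ln n) = ln 6 / ln 10, a constant independent of n. So the limit is ln 6 / ln 10 = log_10(6).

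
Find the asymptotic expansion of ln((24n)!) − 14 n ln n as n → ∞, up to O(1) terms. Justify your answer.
ln((24n)!) − 14 n ln n = 10 n ln n + 24(ln 24 − 1) n + (1/2) ln(2π·24n) + O(1/n)

Stirling: ln((24n)!) = 24n ln(24n) − 24n + (1/2) ln(2π·24n) + O(1/n).
Expand 24n ln(24n) = 24n (ln n + ln 24) = 24n ln n + 24n ln 24.
Subtract 14n ln n: leading term is (24 − 14) n ln n = 10 n ln n. The next term is 24n ln 24 − 24n = 24(ln 24 − 1) n. Then the (1/2) ln(2π·24n) correction.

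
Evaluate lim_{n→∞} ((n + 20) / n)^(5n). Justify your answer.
lim = e^100

Rewrite as (1 + 20/n)^(5n). By the standard limit (1 + x/n)^n → e^x, we have (1 + 20/n)^n → e^20, and raising to the 5th power gives e^100.
More precisely, ln[(1 + 20/n)^(5n)] = 5n · ln(1 + 20/n) = 5n · (20/n + O(1/n^2)) = 100 + O(1/n) → 100.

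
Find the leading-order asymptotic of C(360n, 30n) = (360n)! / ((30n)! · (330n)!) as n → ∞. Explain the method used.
C(360n, 30n) ~ (8916100448256/285311670611)^(30n) · sqrt(6/(11π·30n))

Write N = 30n. Apply Stirling to each factorial:
  (12N)! ~ sqrt(2π·12N) · (12N/e)^(12N),
  N! ~ sqrt(2π N) · (N/e)^N,
  (11N)! ~ sqrt(2π·11N) · (11N/e)^(11N).
The exponential factors combine to (12N)^(12N) / (N^N · (11N)^(11N)) = 12^(12N)/11^(11N) = (12^12/11^11)^N = (8916100448256/285311670611)^N.
The square-root prefactors combine to sqrt(2π·12N) / (sqrt(2π N)·sqrt(2π·11N)) = sqrt(12 / (2π·11·N)) = sqrt(6/(11π·30n)).
Substituting N = 30n: C(360n, 30n) ~ (8916100448256/285311670611)^(30n) · sqrt(6/(11π·30n)).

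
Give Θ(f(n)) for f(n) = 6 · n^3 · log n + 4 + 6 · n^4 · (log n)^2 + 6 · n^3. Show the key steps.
f(n) ∈ Θ(n^4 · (log n)^2)

Compare the terms by growth order. For large n, n^a · (log n)^b dominates n^a' · (log n)^b' iff a > a', or (a = a' and b > b'). Ranking the 4 terms shows the dominant one is 6 · n^4 · (log n)^2. Hence f(n) ∈ Θ(n^4 · (log n)^2).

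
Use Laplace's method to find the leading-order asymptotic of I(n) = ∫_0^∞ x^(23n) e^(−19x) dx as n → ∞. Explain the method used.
I(n) ~ (sqrt(2π·23n) / 19) · (23n/(19e))^(23n)

Write the integrand as exp(23n ln x − 19x) and set f(x) = 23n ln x − 19x. Then f'(x) = 23n/x − 19 = 0 at x* = 23n/19, and f''(x*) = −23n/x*^2 = −19^2/(23n). Laplace's method (interior maximum) gives
  I(n) ~ e^(f(x*)) · sqrt(2π / |f''(x*)|)
        = exp(23n ln(23n/19) − 23n) · sqrt(2π · 23n / 19^2)
        = (23n/19)^(23n) e^(−23n) · sqrt(2π·23n) / 19
        = (sqrt(2π·23n) / 19) · (23n/(19e))^(23n).
This matches Γ(23n+1)/19^(23n+1) with Stirling applied to Γ.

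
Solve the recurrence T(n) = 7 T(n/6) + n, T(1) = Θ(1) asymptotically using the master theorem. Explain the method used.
T(n) = Θ(n^(log_6 7))

Master theorem: compare f(n) = n to n^(log_6 7) where log_6 7 ≈ 1.086. Since 1 < log_6 7, we have f(n) = O(n^(log_6 7 − ε)) for some ε > 0 — Case 1. Hence T(n) = Θ(n^(log_6 7)).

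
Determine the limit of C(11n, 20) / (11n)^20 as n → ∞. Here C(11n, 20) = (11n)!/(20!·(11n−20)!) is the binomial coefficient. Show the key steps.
lim = 1/20! = 1/2432902008176640000

With N = 11n → ∞: C(N, 20) / N^20 = [N(N−1)…(N−19)] / (20! · N^20) = (1/20!) · 1 · (1 − 1/(11n)) · … · (1 − 19/(11n)). Each factor → 1 as N → ∞, so the limit is 1/20! = 1/2432902008176640000.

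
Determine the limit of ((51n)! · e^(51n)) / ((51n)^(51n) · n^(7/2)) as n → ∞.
lim = 0

Stirling: (51n)! ~ sqrt(2π·51n) · (51n/e)^(51n). Hence
  (51n)! · e^(51n) / (51n)^(51n) ~ sqrt(2π·51n).
Dividing by n^(7/2): sqrt(2π·51n) / n^(7/2) = sqrt(2π·51) · n^((1−7)/2), so the expression behaves like sqrt(2π·51) · n^((1−7)/2) → 0.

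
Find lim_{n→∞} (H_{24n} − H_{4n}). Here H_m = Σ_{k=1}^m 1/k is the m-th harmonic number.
lim = ln(24/4) = ln 6

Euler-Maclaurin gives H_m = ln m + γ + 1/(2m) + O(1/m^2). The γ and O(1/m) terms cancel in the difference:
  H_{24n} − H_{4n} = ln(24n) − ln(4n) + O(1/n) = ln(24/4) + O(1/n).
Hence the limit is ln(24/4) = ln 6.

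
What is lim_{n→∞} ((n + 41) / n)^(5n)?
lim = e^205

Rewrite as (1 + 41/n)^(5n). By the standard limit (1 + x/n)^n → e^x, we have (1 + 41/n)^n → e^41, and raising to the 5th power gives e^205.
More precisely, ln[(1 + 41/n)^(5n)] = 5n · ln(1 + 41/n) = 5n · (41/n + O(1/n^2)) = 205 + O(1/n) → 205.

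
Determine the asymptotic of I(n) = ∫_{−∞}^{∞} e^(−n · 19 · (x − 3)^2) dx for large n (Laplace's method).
I(n) = sqrt(π/(19n))

Here φ(x) = 19 · (x − 3)^2 has its unique minimum at x* = 3 with φ(x*) = 0 and φ''(x*) = 38. Laplace's method gives
  I(n) ~ e^(−n φ(x*)) · sqrt(2π / (n · φ''(x*))) = sqrt(2π / (38n)) = sqrt(π/(19n)).
This is exact: substituting u = (x − 3)·sqrt(19n) gives I(n) = (1/sqrt(19n)) ∫_{−∞}^{∞} e^(−u^2) du = sqrt(π/(19n)).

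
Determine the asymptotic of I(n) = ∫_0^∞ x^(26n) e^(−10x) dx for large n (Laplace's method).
I(n) ~ (sqrt(2π·26n) / 10) · (26n/(10e))^(26n)

Write the integrand as exp(26n ln x − 10x) and set f(x) = 26n ln x − 10x. Then f'(x) = 26n/x − 10 = 0 at x* = 26n/10, and f''(x*) = −26n/x*^2 = −10^2/(26n). Laplace's method (interior maximum) gives
  I(n) ~ e^(f(x*)) · sqrt(2π / |f''(x*)|)
        = exp(26n ln(26n/10) − 26n) · sqrt(2π · 26n / 10^2)
        = (26n/10)^(26n) e^(−26n) · sqrt(2π·26n) / 10
        = (sqrt(2π·26n) / 10) · (26n/(10e))^(26n).
This matches Γ(26n+1)/10^(26n+1) with Stirling applied to Γ.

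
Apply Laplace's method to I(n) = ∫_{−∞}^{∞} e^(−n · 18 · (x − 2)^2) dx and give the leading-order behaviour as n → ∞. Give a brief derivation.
I(n) = sqrt(π/(18n))

Here φ(x) = 18 · (x − 2)^2 has its unique minimum at x* = 2 with φ(x*) = 0 and φ''(x*) = 36. Laplace's method gives
  I(n) ~ e^(−n φ(x*)) · sqrt(2π / (n · φ''(x*))) = sqrt(2π / (36n)) = sqrt(π/(18n)).
This is exact: substituting u = (x − 2)·sqrt(18n) gives I(n) = (1/sqrt(18n)) ∫_{−∞}^{∞} e^(−u^2) du = sqrt(π/(18n)).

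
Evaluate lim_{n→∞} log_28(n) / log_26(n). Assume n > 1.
lim = ln(26) / ln(28) = log_28(26)

Change of base: log_28(n) = ln n / ln 28 and log_26(n) = ln n / ln 26. The ratio is (ln n / ln 28) · (ln 26 / ln n) = ln 26 / ln 28, a constant independent of n. So the limit is ln 26 / ln 28 = log_28(26).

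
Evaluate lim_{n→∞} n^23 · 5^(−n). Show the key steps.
lim = 0

Exponentials with base > 1 dominate every fixed polynomial: for any fixed c, n^c / 5^n → 0 as n → ∞ (e.g. by the ratio test, or by writing 5^n = e^(n ln 5) and noting e^(n ln 5) / n^c → ∞). Hence n^23 · 5^(−n) = n^23 / 5^n → 0.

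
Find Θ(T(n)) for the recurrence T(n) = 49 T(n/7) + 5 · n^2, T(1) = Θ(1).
T(n) = Θ(n^2 log n)

log_7 49 = 2, and f(n) = 5 · n^2 = Θ(n^(log_7 49)). This is Case 2 of the master theorem: T(n) = Θ(f(n) · log n) = Θ(n^2 log n).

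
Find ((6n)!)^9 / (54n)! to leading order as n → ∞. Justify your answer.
((6n)!)^9/(54n)! ~ ((2π·6n)^(8/2) / 3) · 9^(−9·6n)  →  0

Write N = 6n. Stirling: N! ~ sqrt(2π N)(N/e)^N and (9N)! ~ sqrt(2π·9N)·(9N/e)^(9N).
  (N!)^9/(9N)! ~ (2π N)^(9/2) (N/e)^(9N) / [sqrt(2π·9N) (9N/e)^(9N)]
     = (2π N)^(9/2) / sqrt(2π·9N) · (N/(9N))^(9N)
     = (2π N)^((9−1)/2) / 3 · 9^(−9N).
Since 9^9 > 1, the factor 9^(−9N) decays exponentially, so the ratio → 0. Substituting N = 6n gives the stated form.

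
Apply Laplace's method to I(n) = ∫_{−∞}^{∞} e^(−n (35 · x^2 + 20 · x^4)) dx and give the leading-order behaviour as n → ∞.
I(n) ~ sqrt(π/(35n))

φ(x) = 35 · x^2 + 20 · x^4 has its unique global minimum at x* = 0 (since φ'(x) = 70x + 80x^3 = 0 only at x = 0 for real x with both coefficients positive, and φ → ∞ as |x| → ∞). At x* = 0, φ(0) = 0 and φ''(0) = 70. Laplace's method then gives
  I(n) ~ sqrt(2π / (n · φ''(0))) · e^(−n φ(0)) = sqrt(2π / (70n)) = sqrt(π/(35n)).
The 20 · x^4 term contributes only at subleading order (an O(1/n) relative correction).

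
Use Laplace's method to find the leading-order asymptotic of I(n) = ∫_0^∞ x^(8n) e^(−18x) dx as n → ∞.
I(n) ~ (sqrt(2π·8n) / 18) · (8n/(18e))^(8n)

Write the integrand as exp(8n ln x − 18x) and set f(x) = 8n ln x − 18x. Then f'(x) = 8n/x − 18 = 0 at x* = 8n/18, and f''(x*) = −8n/x*^2 = −18^2/(8n). Laplace's method (interior maximum) gives
  I(n) ~ e^(f(x*)) · sqrt(2π / |f''(x*)|)
        = exp(8n ln(8n/18) − 8n) · sqrt(2π · 8n / 18^2)
        = (8n/18)^(8n) e^(−8n) · sqrt(2π·8n) / 18
        = (sqrt(2π·8n) / 18) · (8n/(18e))^(8n).
This matches Γ(8n+1)/18^(8n+1) with Stirling applied to Γ.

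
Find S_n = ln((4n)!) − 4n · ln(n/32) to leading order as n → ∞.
S_n ~ 4n · (ln 128 − 1) + O(ln n)

Stirling: ln((4n)!) = 4n ln(4n) − 4n + O(ln n).
  S_n = 4n ln(4n) − 4n − 4n ln(n/32) + O(ln n)
      = 4n ln(4n) − 4n ln n + 4n ln 32 − 4n + O(ln n)
      = 4n ln 4 + 4n ln 32 − 4n + O(ln n)
      = 4n (ln 128 − 1) + O(ln n).
Numerically ln(128) − 1 ≈ 3.8520.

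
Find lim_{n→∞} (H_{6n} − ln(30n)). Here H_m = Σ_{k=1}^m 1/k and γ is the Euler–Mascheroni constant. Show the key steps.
lim = −ln 5 + γ

By Euler-Maclaurin, H_m = ln m + γ + O(1/m). So
  H_{6n} − ln(30n) = ln(6n) + γ − ln(30n) + O(1/n)
                       = ln(6/30) + γ + O(1/n).
Hence the limit is ln(6/30) + γ (= −ln 5).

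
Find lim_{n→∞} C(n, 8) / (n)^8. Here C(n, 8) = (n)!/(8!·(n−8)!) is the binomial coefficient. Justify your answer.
lim = 1/8! = 1/40320

With N = n → ∞: C(N, 8) / N^8 = [N(N−1)…(N−7)] / (8! · N^8) = (1/8!) · 1 · (1 − 1/n) · … · (1 − 7/n). Each factor → 1 as N → ∞, so the limit is 1/8! = 1/40320.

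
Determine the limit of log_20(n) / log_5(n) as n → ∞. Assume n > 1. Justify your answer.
lim = ln(5) / ln(20) = log_20(5)

Change of base: log_20(n) = ln n / ln 20 and log_5(n) = ln n / ln 5. The ratio is (ln n / ln 20) · (ln 5 / ln n) = ln 5 / ln 20, a constant independent of n. So the limit is ln 5 / ln 20 = log_20(5).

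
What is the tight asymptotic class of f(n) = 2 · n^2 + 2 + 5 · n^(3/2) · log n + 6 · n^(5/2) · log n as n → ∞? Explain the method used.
f(n) ∈ Θ(n^(5/2) · log n)

Compare the terms by growth order. For large n, n^a · (log n)^b dominates n^a' · (log n)^b' iff a > a', or (a = a' and b > b'). Ranking the 4 terms shows the dominant one is 6 · n^(5/2) · log n. Hence f(n) ∈ Θ(n^(5/2) · log n).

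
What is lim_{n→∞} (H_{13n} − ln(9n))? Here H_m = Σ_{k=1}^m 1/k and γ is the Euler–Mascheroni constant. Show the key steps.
lim = ln(13/9) + γ

By Euler-Maclaurin, H_m = ln m + γ + O(1/m). So
  H_{13n} − ln(9n) = ln(13n) + γ − ln(9n) + O(1/n)
                       = ln(13/9) + γ + O(1/n).
Hence the limit is ln(13/9) + γ.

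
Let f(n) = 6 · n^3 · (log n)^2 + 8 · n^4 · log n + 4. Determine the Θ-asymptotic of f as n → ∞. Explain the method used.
f(n) ∈ Θ(n^4 · log n)

Compare the terms by growth order. For large n, n^a · (log n)^b dominates n^a' · (log n)^b' iff a > a', or (a = a' and b > b'). Ranking the 3 terms shows the dominant one is 8 · n^4 · log n. Hence f(n) ∈ Θ(n^4 · log n).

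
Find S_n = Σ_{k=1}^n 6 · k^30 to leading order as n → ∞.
S_n ~ 6 · n^31 / 31

By integral comparison (Euler-Maclaurin), Σ_{k=1}^n 6 · k^30 = 6 · ∫_0^n x^30 dx + O(n^30) = 6 · n^31/31 + O(n^30). (Equivalently, Faulhaber's formula gives the same leading term.)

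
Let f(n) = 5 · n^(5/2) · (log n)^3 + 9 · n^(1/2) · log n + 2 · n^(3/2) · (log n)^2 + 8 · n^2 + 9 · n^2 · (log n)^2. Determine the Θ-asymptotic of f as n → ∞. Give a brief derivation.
f(n) ∈ Θ(n^(5/2) · (log n)^3)

Compare the terms by growth order. For large n, n^a · (log n)^b dominates n^a' · (log n)^b' iff a > a', or (a = a' and b > b'). Ranking the 5 terms shows the dominant one is 5 · n^(5/2) · (log n)^3. Hence f(n) ∈ Θ(n^(5/2) · (log n)^3).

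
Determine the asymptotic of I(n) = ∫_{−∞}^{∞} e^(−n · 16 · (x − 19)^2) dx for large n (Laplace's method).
I(n) = sqrt(π/(16n))

Here φ(x) = 16 · (x − 19)^2 has its unique minimum at x* = 19 with φ(x*) = 0 and φ''(x*) = 32. Laplace's method gives
  I(n) ~ e^(−n φ(x*)) · sqrt(2π / (n · φ''(x*))) = sqrt(2π / (32n)) = sqrt(π/(16n)).
This is exact: substituting u = (x − 19)·sqrt(16n) gives I(n) = (1/sqrt(16n)) ∫_{−∞}^{∞} e^(−u^2) du = sqrt(π/(16n)).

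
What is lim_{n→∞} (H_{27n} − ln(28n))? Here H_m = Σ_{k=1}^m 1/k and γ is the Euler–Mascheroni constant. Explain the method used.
lim = ln(27/28) + γ

By Euler-Maclaurin, H_m = ln m + γ + O(1/m). So
  H_{27n} − ln(28n) = ln(27n) + γ − ln(28n) + O(1/n)
                       = ln(27/28) + γ + O(1/n).
Hence the limit is ln(27/28) + γ.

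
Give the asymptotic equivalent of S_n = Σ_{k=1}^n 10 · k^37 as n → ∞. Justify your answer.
S_n ~ 5 · n^38 / 19

By integral comparison (Euler-Maclaurin), Σ_{k=1}^n 10 · k^37 = 10 · ∫_0^n x^37 dx + O(n^37) = 10 · n^38/38 = 5 · n^38 / 19 + O(n^37). (Equivalently, Faulhaber's formula gives the same leading term.)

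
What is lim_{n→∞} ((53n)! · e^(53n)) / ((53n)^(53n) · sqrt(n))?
lim = sqrt(2π·53)

Stirling: (53n)! ~ sqrt(2π·53n) · (53n/e)^(53n). Hence
  (53n)! · e^(53n) / (53n)^(53n) ~ sqrt(2π·53n).
Dividing by sqrt(n): sqrt(2π·53n) / sqrt(n) = sqrt(2π·53) · n^((1−1)/2), so the limit is sqrt(2π·53).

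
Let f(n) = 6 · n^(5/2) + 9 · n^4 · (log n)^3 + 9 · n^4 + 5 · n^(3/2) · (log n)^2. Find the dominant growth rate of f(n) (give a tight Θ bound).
f(n) ∈ Θ(n^4 · (log n)^3)

Compare the terms by growth order. For large n, n^a · (log n)^b dominates n^a' · (log n)^b' iff a > a', or (a = a' and b > b'). Ranking the 4 terms shows the dominant one is 9 · n^4 · (log n)^3. Hence f(n) ∈ Θ(n^4 · (log n)^3).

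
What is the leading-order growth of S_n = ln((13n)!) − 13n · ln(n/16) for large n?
S_n ~ 13n · (ln 208 − 1) + O(ln n)

Stirling: ln((13n)!) = 13n ln(13n) − 13n + O(ln n).
  S_n = 13n ln(13n) − 13n − 13n ln(n/16) + O(ln n)
      = 13n ln(13n) − 13n ln n + 13n ln 16 − 13n + O(ln n)
      = 13n ln 13 + 13n ln 16 − 13n + O(ln n)
      = 13n (ln 208 − 1) + O(ln n).
Numerically ln(208) − 1 ≈ 4.3375.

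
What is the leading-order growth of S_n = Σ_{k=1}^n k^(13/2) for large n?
S_n ~ (2/15) · n^(15/2)

Integral comparison: Σ_{k=1}^n k^(13/2) = ∫_0^n x^(13/2) dx + O(n^(13/2)). The integral is n^(1 + 13/2) / (1 + 13/2) = n^((13+2)/2) / ((13+2)/2) = (2/15) · n^(15/2).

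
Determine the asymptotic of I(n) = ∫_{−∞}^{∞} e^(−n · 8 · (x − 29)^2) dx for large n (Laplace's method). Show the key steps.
I(n) = sqrt(π/(8n))

Here φ(x) = 8 · (x − 29)^2 has its unique minimum at x* = 29 with φ(x*) = 0 and φ''(x*) = 16. Laplace's method gives
  I(n) ~ e^(−n φ(x*)) · sqrt(2π / (n · φ''(x*))) = sqrt(2π / (16n)) = sqrt(π/(8n)).
This is exact: substituting u = (x − 29)·sqrt(8n) gives I(n) = (1/sqrt(8n)) ∫_{−∞}^{∞} e^(−u^2) du = sqrt(π/(8n)).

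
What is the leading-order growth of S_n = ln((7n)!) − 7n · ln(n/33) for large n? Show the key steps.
S_n ~ 7n · (ln 231 − 1) + O(ln n)

Stirling: ln((7n)!) = 7n ln(7n) − 7n + O(ln n).
  S_n = 7n ln(7n) − 7n − 7n ln(n/33) + O(ln n)
      = 7n ln(7n) − 7n ln n + 7n ln 33 − 7n + O(ln n)
      = 7n ln 7 + 7n ln 33 − 7n + O(ln n)
      = 7n (ln 231 − 1) + O(ln n).
Numerically ln(231) − 1 ≈ 4.4424.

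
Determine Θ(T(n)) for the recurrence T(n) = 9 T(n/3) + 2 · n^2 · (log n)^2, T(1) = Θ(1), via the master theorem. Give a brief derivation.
T(n) = Θ(n^2 · (log n)^3)

Here log_3 9 = 2 and f(n) = 2 · n^2 · (log n)^2 = Θ(n^(log_3 9) · (log n)^2). This is the extended Case 2 of the master theorem (f matches the critical exponent up to log factors), giving T(n) = Θ(n^(log_3 9) · (log n)^(2+1)) = Θ(n^2 · (log n)^3).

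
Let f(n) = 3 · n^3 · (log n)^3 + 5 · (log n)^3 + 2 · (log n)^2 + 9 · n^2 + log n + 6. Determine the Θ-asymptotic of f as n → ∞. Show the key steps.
f(n) ∈ Θ(n^3 · (log n)^3)

Compare the terms by growth order. For large n, n^a · (log n)^b dominates n^a' · (log n)^b' iff a > a', or (a = a' and b > b'). Ranking the 6 terms shows the dominant one is 3 · n^3 · (log n)^3. Hence f(n) ∈ Θ(n^3 · (log n)^3).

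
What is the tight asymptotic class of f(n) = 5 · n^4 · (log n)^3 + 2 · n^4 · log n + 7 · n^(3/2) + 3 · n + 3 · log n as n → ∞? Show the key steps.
f(n) ∈ Θ(n^4 · (log n)^3)

Compare the terms by growth order. For large n, n^a · (log n)^b dominates n^a' · (log n)^b' iff a > a', or (a = a' and b > b'). Ranking the 5 terms shows the dominant one is 5 · n^4 · (log n)^3. Hence f(n) ∈ Θ(n^4 · (log n)^3).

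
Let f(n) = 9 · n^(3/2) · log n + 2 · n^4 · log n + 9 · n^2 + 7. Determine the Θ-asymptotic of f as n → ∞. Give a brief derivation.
f(n) ∈ Θ(n^4 · log n)

Compare the terms by growth order. For large n, n^a · (log n)^b dominates n^a' · (log n)^b' iff a > a', or (a = a' and b > b'). Ranking the 4 terms shows the dominant one is 2 · n^4 · log n. Hence f(n) ∈ Θ(n^4 · log n).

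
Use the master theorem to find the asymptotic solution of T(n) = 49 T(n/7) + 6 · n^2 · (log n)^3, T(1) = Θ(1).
T(n) = Θ(n^2 · (log n)^4)

Here log_7 49 = 2 and f(n) = 6 · n^2 · (log n)^3 = Θ(n^(log_7 49) · (log n)^3). This is the extended Case 2 of the master theorem (f matches the critical exponent up to log factors), giving T(n) = Θ(n^(log_7 49) · (log n)^(3+1)) = Θ(n^2 · (log n)^4).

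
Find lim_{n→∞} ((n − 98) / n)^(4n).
lim = e^(−392)

Rewrite as (1 − 98/n)^(4n). By the standard limit (1 + x/n)^n → e^x, we have (1 − 98/n)^n → e^(−98), and raising to the 4th power gives e^(−392).
More precisely, ln[(1 − 98/n)^(4n)] = 4n · ln(1 − 98/n) = 4n · (-98/n + O(1/n^2)) = -392 + O(1/n) → -392.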